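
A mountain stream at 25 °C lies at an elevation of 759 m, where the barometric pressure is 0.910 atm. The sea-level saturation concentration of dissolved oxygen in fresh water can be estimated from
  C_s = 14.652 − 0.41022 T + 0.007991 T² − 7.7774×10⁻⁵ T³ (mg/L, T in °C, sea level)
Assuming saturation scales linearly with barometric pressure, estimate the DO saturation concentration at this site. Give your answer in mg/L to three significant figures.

C_s ≈ 7.44 mg/L

At sea level: C_s = 14.652 − 0.41022×25 + 0.007991×25² − 7.7774×10⁻⁵×25³ = 8.176 mg/L.
Pressure correction: C_s' = 8.176 × 0.910 = 7.440 mg/L.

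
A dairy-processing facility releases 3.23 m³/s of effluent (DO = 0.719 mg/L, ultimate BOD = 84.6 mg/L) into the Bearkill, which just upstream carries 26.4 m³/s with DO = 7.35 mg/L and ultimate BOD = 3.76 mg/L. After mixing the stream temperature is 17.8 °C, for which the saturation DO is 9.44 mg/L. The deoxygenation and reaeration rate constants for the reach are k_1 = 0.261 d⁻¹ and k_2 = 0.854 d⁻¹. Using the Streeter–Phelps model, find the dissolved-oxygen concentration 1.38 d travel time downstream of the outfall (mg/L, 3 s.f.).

DO ≈ 6.42 mg/L

Mixed DO = (26.4×7.35 + 3.23×0.719)/(26.4+3.23) = 196.4/29.63 = 6.627 mg/L.
Mixed L₀ = (26.4×3.76 + 3.23×84.6)/(29.63) = 372.5/29.63 = 12.57 mg/L.
Initial deficit D₀ = C_s − DO₀ = 9.44 − 6.627 = 2.813 mg/L.
D(1.38) = [0.261×12.57/(0.854−0.261)](e^(−0.261×1.38) − e^(−0.854×1.38)) + 2.813 e^(−0.854×1.38)
= 5.534 × (0.6976 − 0.3077) + 2.813 × 0.3077 = 3.023 mg/L.
DO = 9.44 − 3.023 = 6.417 mg/L.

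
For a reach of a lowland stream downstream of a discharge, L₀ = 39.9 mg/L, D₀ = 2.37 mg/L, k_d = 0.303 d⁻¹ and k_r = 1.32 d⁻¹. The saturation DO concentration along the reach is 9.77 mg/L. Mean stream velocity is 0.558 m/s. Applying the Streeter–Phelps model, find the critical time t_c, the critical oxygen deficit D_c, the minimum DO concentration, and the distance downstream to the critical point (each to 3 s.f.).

t_c ≈ 1.23 d; D_c ≈ 6.31 mg/L; min DO ≈ 3.46 mg/L; x_c ≈ 59.2 km

t_c = [1/(k_r−k_d)] ln[(k_r/k_d)(1 − D₀(k_r−k_d)/(k_d L₀))]
= [1/(1.32−0.303)] ln[(1.32/0.303)(1 − 2.37×1.017/(0.303×39.9))]
= (1/1.017) ln[4.356 × 0.8006] = 0.9833 × ln(3.488) = 0.9833 × 1.249 = 1.228 d.
D_c = (k_d/k_r) L₀ e^(−k_d t_c) = (0.303/1.32) × 39.9 × e^(−0.303×1.228) = 0.2295 × 39.9 × 0.6892 = 6.312 mg/L.
Minimum DO = C_s − D_c = 9.77 − 6.312 = 3.458 mg/L.
x_c = v t_c = 0.558 m/s × 1.228 d × 86400 s/d = 59220 m ≈ 59.2 km.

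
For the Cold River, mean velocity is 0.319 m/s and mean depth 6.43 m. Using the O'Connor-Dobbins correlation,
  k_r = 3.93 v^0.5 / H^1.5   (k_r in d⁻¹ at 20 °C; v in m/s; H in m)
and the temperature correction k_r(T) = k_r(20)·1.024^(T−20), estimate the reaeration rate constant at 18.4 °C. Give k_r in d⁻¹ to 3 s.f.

k_r ≈ 0.131 d⁻¹

k_r(20) = 3.93 × 0.319^0.5 / 6.43^1.5 = 3.93 × 0.5648 / 16.30 = 0.1361 d⁻¹.
k_r(18.4) = 0.1361 × 1.024^(18.4−20) = 0.1361 × 0.9628 = 0.1311 d⁻¹.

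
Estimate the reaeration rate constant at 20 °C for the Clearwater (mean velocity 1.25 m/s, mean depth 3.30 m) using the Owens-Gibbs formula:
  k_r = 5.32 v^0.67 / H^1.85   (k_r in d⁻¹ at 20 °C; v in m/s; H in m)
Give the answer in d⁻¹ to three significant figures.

k_r ≈ 0.679 d⁻¹

k_r = 5.32 × 1.25^0.67 / 3.30^1.85 = 5.32 × 1.161 / 9.104 = 0.6786 d⁻¹.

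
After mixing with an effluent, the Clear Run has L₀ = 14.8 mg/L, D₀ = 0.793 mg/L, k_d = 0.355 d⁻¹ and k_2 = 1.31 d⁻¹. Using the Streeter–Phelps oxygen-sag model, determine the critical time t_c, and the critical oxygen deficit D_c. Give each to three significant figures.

t_c ≈ 1.20 d; D_c ≈ 2.62 mg/L

At the critical point dD/dt = 0, so k_d L₀ e^(−k_d t) = k_2 D. Substituting D(t) from the Streeter–Phelps equation and solving for t gives
t_c = ln[(k_2/k_d)(1 − D₀(k_2−k_d)/(k_d L₀))] / (k_2−k_d).
Here k_2−k_d = 0.9550 d⁻¹ and 1 − D₀(k_2−k_d)/(k_d L₀) = 1 − 0.793×0.9550/(0.355×14.8) = 0.8559, so
t_c = ln(3.690 × 0.8559) / 0.9550 = 1.150 / 0.9550 = 1.204 d.
D_c = (k_d/k_2) L₀ e^(−k_d t_c) = (0.355/1.31) × 14.8 × e^(−0.355×1.204) = 0.2710 × 14.8 × 0.6521 = 2.616 mg/L.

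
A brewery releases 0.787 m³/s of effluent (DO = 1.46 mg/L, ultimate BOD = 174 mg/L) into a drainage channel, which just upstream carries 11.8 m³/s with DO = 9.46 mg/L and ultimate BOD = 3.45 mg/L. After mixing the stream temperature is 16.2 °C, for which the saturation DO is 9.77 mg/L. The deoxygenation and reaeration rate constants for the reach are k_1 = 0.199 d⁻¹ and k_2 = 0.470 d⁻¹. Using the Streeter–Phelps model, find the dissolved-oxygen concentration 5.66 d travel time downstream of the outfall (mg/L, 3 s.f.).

DO ≈ 7.08 mg/L

Mixed DO = (11.8×9.46 + 0.787×1.46)/(11.8+0.787) = 112.8/12.59 = 8.960 mg/L.
Mixed L₀ = (11.8×3.45 + 0.787×174)/(12.59) = 177.6/12.59 = 14.11 mg/L.
Initial deficit D₀ = C_s − DO₀ = 9.77 − 8.960 = 0.8102 mg/L.
D(5.66) = [0.199×14.11/(0.470−0.199)](e^(−0.199×5.66) − e^(−0.470×5.66)) + 0.8102 e^(−0.470×5.66)
= 10.36 × (0.3242 − 0.06993) + 0.8102 × 0.06993 = 2.692 mg/L.
DO = 9.77 − 2.692 = 7.078 mg/L.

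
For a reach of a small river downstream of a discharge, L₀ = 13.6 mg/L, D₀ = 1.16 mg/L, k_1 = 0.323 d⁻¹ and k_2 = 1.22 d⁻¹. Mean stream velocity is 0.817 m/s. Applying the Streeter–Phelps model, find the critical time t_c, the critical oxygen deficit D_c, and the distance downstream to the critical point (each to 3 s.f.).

At the critical point dD/dt = 0, so k_1 L₀ e^(−k_1 t) = k_2 D. Substituting D(t) from the Streeter–Phelps equation and solving for t gives
t_c = ln[(k_2/k_1)(1 − D₀(k_2−k_1)/(k_1 L₀))] / (k_2−k_1).
Here k_2−k_1 = 0.8970 d⁻¹ and 1 − D₀(k_2−k_1)/(k_1 L₀) = 1 − 1.16×0.8970/(0.323×13.6) = 0.7631, so
t_c = ln(3.777 × 0.7631) / 0.8970 = 1.059 / 0.8970 = 1.180 d.
L(t_c) = L₀ e^(−k_1 t_c) = 13.6 × 0.6830 = 9.289 mg/L, and at the critical point k_2 D_c = k_1 L, so D_c = (0.323/1.22) × 9.289 = 2.459 mg/L.
x_c = v t_c = 0.817 m/s × 1.180 d × 86400 s/d = 83310 m ≈ 83.3 km.

t_c ≈ 1.18 d; D_c ≈ 2.46 mg/L; x_c ≈ 83.3 km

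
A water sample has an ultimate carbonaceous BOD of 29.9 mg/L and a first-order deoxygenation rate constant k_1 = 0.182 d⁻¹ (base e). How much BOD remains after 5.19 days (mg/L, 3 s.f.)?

L ≈ 11.6 mg/L

L_t = L₀ e^(−k_1 t) = 29.9 × e^(−0.182×5.19) = 29.9 × 0.3888 = 11.63 mg/L.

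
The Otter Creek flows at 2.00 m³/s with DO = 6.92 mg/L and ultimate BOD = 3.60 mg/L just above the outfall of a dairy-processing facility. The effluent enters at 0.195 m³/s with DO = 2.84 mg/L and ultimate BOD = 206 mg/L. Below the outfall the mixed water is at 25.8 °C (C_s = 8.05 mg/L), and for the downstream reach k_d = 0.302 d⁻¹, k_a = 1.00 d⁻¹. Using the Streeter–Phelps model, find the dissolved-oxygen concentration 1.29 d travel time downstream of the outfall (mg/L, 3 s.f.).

Mixed DO = (2.00×6.92 + 0.195×2.84)/(2.00+0.195) = 14.39/2.195 = 6.558 mg/L.
Mixed L₀ = (2.00×3.60 + 0.195×206)/(2.195) = 47.37/2.195 = 21.58 mg/L.
Initial deficit D₀ = C_s − DO₀ = 8.05 − 6.558 = 1.492 mg/L.
D(1.29) = [0.302×21.58/(1.00−0.302)](e^(−0.302×1.29) − e^(−1.00×1.29)) + 1.492 e^(−1.00×1.29)
= 9.337 × (0.6773 − 0.2753) + 1.492 × 0.2753 = 4.165 mg/L.
DO = 8.05 − 4.165 = 3.885 mg/L.

DO ≈ 3.88 mg/L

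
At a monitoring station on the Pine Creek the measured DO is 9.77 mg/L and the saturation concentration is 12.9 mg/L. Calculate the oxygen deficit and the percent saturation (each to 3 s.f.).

D ≈ 3.13 mg/L; 75.7 % saturation

D = C_s − C = 12.9 − 9.77 = 3.13 mg/L.
% saturation = 9.77/12.9 × 100 = 75.7 %.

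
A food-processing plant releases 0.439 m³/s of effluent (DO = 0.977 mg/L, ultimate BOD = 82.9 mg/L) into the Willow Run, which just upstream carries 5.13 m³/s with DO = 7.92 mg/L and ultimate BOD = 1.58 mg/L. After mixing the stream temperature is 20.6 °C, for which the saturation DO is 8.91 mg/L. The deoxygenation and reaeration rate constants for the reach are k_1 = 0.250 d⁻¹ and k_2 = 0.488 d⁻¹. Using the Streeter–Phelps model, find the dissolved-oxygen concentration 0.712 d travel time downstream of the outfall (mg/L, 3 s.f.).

DO ≈ 6.73 mg/L

Mixed DO = (5.13×7.92 + 0.439×0.977)/(5.13+0.439) = 41.06/5.569 = 7.373 mg/L.
Mixed L₀ = (5.13×1.58 + 0.439×82.9)/(5.569) = 44.50/5.569 = 7.990 mg/L.
Initial deficit D₀ = C_s − DO₀ = 8.91 − 7.373 = 1.537 mg/L.
D(0.712) = [0.250×7.990/(0.488−0.250)](e^(−0.250×0.712) − e^(−0.488×0.712)) + 1.537 e^(−0.488×0.712)
= 8.393 × (0.8369 − 0.7065) + 1.537 × 0.7065 = 2.181 mg/L.
DO = 8.91 − 2.181 = 6.729 mg/L.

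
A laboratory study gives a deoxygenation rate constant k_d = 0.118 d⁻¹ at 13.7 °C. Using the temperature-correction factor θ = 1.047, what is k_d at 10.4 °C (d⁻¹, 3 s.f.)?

k_d(T₂) = k_d(T₁) · θ^(T₂−T₁) = 0.118 × 1.047^(10.4−13.7)
= 0.118 × 1.047^-3.30 = 0.118 × 0.8594 = 0.1014 d⁻¹.

k_d ≈ 0.101 d⁻¹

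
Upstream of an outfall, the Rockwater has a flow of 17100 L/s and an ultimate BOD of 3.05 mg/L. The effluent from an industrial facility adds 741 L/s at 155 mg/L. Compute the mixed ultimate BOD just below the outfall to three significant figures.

9.36 mg/L

Flow-weighted mixing: C = (Q_r C_r + Q_w C_w)/(Q_r + Q_w)
= (17100×3.05 + 741×155)/(17100 + 741) = 167000/17840 = 9.361 mg/L.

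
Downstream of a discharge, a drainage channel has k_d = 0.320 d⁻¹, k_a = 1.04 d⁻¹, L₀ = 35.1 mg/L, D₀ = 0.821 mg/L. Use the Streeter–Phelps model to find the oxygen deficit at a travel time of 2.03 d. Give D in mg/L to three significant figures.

k_d L₀/(k_a−k_d) = 0.320×35.1/(1.04−0.320) = 11.23/0.7200 = 15.60 mg/L.
e^(−k_d t) = e^(−0.320×2.030) = 0.5223; e^(−k_a t) = e^(−1.04×2.030) = 0.1211.
D = 15.60 × (0.5223 − 0.1211) + 0.821 × 0.1211 = 6.258 + 0.09942 = 6.358 mg/L.

D ≈ 6.36 mg/L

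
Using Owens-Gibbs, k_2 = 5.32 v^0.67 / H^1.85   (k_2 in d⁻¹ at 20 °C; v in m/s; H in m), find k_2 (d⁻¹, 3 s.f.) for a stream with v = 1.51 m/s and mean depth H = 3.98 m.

k_2 ≈ 0.545 d⁻¹

k_2 = 5.32 × 1.51^0.67 / 3.98^1.85 = 5.32 × 1.318 / 12.88 = 0.5446 d⁻¹.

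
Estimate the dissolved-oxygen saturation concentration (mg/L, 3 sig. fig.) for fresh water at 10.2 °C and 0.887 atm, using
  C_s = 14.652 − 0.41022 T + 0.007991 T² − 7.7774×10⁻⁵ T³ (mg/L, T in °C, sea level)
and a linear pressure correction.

C_s ≈ 9.95 mg/L

At sea level: C_s = 14.652 − 0.41022×10.2 + 0.007991×10.2² − 7.7774×10⁻⁵×10.2³ = 11.22 mg/L.
Pressure correction: C_s' = 11.22 × 0.887 = 9.949 mg/L.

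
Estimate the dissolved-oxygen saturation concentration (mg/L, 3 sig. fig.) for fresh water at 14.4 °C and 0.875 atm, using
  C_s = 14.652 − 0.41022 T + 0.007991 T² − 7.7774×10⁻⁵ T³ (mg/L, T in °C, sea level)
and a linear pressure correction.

C_s ≈ 8.90 mg/L

At sea level: C_s = 14.652 − 0.41022×14.4 + 0.007991×14.4² − 7.7774×10⁻⁵×14.4³ = 10.17 mg/L.
Pressure correction: C_s' = 10.17 × 0.875 = 8.898 mg/L.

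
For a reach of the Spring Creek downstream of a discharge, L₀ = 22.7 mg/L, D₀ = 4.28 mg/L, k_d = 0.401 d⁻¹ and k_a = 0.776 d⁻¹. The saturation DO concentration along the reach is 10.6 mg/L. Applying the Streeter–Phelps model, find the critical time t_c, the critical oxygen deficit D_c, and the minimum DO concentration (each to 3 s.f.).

t_c ≈ 1.24 d; D_c ≈ 7.13 mg/L; min DO ≈ 3.47 mg/L

With k_a/k_d = 1.935 and 1 − D₀(k_a−k_d)/(k_d L₀) = 0.8237,
t_c = ln(1.935 × 0.8237) / (0.776 − 0.401) = ln(1.594) / 0.3750 = 0.4662/0.3750 = 1.243 d.
D_c = (k_d/k_a) L₀ e^(−k_d t_c) = (0.401/0.776) × 22.7 × e^(−0.401×1.243) = 0.5168 × 22.7 × 0.6074 = 7.125 mg/L.
Minimum DO = C_s − D_c = 10.6 − 7.125 = 3.475 mg/L.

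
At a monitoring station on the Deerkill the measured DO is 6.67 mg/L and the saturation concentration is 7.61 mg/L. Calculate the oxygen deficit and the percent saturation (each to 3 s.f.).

D ≈ 0.940 mg/L; 87.6 % saturation

D = C_s − C = 7.61 − 6.67 = 0.940 mg/L.
% saturation = 6.67/7.61 × 100 = 87.6 %.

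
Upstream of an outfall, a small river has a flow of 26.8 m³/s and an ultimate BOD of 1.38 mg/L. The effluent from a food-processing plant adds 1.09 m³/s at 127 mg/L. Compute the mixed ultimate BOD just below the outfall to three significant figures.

Flow-weighted mixing: C = (Q_r C_r + Q_w C_w)/(Q_r + Q_w)
= (26.8×1.38 + 1.09×127)/(26.8 + 1.09) = 175.4/27.89 = 6.289 mg/L.

6.29 mg/L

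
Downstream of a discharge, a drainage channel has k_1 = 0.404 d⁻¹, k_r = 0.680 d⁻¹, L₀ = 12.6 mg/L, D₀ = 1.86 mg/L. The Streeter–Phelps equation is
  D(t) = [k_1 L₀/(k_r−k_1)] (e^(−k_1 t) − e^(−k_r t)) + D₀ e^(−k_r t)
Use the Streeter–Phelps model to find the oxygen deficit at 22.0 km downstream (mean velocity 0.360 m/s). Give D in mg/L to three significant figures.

D ≈ 3.61 mg/L

Travel time t = x/v = 22.0 km / (0.360 m/s) = 22000 m / 0.360 m/s = 61110 s = 0.7073 d.
k_1 L₀/(k_r−k_1) = 0.404×12.6/(0.680−0.404) = 5.090/0.2760 = 18.44 mg/L.
e^(−k_1 t) = e^(−0.404×0.7073) = 0.7514; e^(−k_r t) = e^(−0.680×0.7073) = 0.6182.
D = 18.44 × (0.7514 − 0.6182) + 1.86 × 0.6182 = 2.458 + 1.150 = 3.608 mg/L.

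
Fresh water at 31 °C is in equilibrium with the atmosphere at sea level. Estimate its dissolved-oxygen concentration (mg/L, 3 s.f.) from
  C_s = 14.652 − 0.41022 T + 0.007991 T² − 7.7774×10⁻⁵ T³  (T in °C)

C_s = 14.652 − 0.41022×31 + 0.007991×31² − 7.7774×10⁻⁵×31³ = 7.298 mg/L.

C_s ≈ 7.30 mg/L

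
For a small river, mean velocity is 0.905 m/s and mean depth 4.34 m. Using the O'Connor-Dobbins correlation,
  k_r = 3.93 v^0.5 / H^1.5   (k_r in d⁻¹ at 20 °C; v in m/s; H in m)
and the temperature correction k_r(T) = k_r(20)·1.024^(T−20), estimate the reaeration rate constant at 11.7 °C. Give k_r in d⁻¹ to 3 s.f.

k_r(20) = 3.93 × 0.905^0.5 / 4.34^1.5 = 3.93 × 0.9513 / 9.041 = 0.4135 d⁻¹.
k_r(11.7) = 0.4135 × 1.024^(11.7−20) = 0.4135 × 0.8213 = 0.3396 d⁻¹.

k_r ≈ 0.340 d⁻¹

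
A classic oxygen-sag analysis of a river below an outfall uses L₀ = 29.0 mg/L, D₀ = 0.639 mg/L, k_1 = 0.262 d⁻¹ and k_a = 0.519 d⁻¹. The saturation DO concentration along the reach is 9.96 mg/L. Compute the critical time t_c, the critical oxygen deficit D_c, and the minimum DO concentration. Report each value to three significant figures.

At the critical point dD/dt = 0, so k_1 L₀ e^(−k_1 t) = k_a D. Substituting D(t) from the Streeter–Phelps equation and solving for t gives
t_c = ln[(k_a/k_1)(1 − D₀(k_a−k_1)/(k_1 L₀))] / (k_a−k_1).
Here k_a−k_1 = 0.2570 d⁻¹ and 1 − D₀(k_a−k_1)/(k_1 L₀) = 1 − 0.639×0.2570/(0.262×29.0) = 0.9784, so
t_c = ln(1.981 × 0.9784) / 0.2570 = 0.6617 / 0.2570 = 2.575 d.
L(t_c) = L₀ e^(−k_1 t_c) = 29.0 × 0.5094 = 14.77 mg/L, and at the critical point k_a D_c = k_1 L, so D_c = (0.262/0.519) × 14.77 = 7.457 mg/L.
Minimum DO = C_s − D_c = 9.96 − 7.457 = 2.503 mg/L.

t_c ≈ 2.57 d; D_c ≈ 7.46 mg/L; min DO ≈ 2.50 mg/L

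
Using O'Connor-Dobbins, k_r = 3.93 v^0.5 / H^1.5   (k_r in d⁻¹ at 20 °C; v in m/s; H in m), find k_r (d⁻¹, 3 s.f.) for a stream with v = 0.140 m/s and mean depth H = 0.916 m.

k_r ≈ 1.68 d⁻¹

k_r = 3.93 × 0.140^0.5 / 0.916^1.5 = 3.93 × 0.3742 / 0.8767 = 1.677 d⁻¹.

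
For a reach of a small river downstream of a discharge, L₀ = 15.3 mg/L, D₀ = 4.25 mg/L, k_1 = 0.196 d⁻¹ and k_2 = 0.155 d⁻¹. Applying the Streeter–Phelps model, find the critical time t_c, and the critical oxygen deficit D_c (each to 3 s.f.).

At the critical point dD/dt = 0, so k_1 L₀ e^(−k_1 t) = k_2 D. Substituting D(t) from the Streeter–Phelps equation and solving for t gives
t_c = ln[(k_2/k_1)(1 − D₀(k_2−k_1)/(k_1 L₀))] / (k_2−k_1).
Here k_2−k_1 = -0.04100 d⁻¹ and 1 − D₀(k_2−k_1)/(k_1 L₀) = 1 − 4.25×-0.04100/(0.196×15.3) = 1.058, so
t_c = ln(0.7908 × 1.058) / -0.04100 = -0.1782 / -0.04100 = 4.347 d.
D_c = (k_1/k_2) L₀ e^(−k_1 t_c) = (0.196/0.155) × 15.3 × e^(−0.196×4.347) = 1.265 × 15.3 × 0.4266 = 8.253 mg/L.

t_c ≈ 4.35 d; D_c ≈ 8.25 mg/L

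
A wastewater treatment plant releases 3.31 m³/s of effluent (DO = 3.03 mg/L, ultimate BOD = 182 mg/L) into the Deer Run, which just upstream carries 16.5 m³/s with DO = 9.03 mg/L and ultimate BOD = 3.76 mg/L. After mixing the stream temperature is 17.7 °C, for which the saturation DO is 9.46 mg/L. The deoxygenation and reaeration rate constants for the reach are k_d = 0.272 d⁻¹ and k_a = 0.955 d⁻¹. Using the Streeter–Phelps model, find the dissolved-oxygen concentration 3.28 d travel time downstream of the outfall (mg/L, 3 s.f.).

Mixed DO = (16.5×9.03 + 3.31×3.03)/(16.5+3.31) = 159.0/19.81 = 8.027 mg/L.
Mixed L₀ = (16.5×3.76 + 3.31×182)/(19.81) = 664.5/19.81 = 33.54 mg/L.
Initial deficit D₀ = C_s − DO₀ = 9.46 − 8.027 = 1.433 mg/L.
D(3.28) = [0.272×33.54/(0.955−0.272)](e^(−0.272×3.28) − e^(−0.955×3.28)) + 1.433 e^(−0.955×3.28)
= 13.36 × (0.4098 − 0.04361) + 1.433 × 0.04361 = 4.953 mg/L.
DO = 9.46 − 4.953 = 4.507 mg/L.

DO ≈ 4.51 mg/L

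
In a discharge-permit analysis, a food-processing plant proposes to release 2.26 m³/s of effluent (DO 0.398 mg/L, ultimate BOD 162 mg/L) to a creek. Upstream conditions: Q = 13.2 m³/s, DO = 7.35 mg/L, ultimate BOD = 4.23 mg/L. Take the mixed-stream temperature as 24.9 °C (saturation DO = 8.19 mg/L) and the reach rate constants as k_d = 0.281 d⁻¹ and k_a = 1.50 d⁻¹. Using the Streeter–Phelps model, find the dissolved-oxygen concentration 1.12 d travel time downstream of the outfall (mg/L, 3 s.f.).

Mixed DO = (13.2×7.35 + 2.26×0.398)/(13.2+2.26) = 97.92/15.46 = 6.334 mg/L.
Mixed L₀ = (13.2×4.23 + 2.26×162)/(15.46) = 422.0/15.46 = 27.29 mg/L.
Initial deficit D₀ = C_s − DO₀ = 8.19 − 6.334 = 1.856 mg/L.
D(1.12) = [0.281×27.29/(1.50−0.281)](e^(−0.281×1.12) − e^(−1.50×1.12)) + 1.856 e^(−1.50×1.12)
= 6.292 × (0.7300 − 0.1864) + 1.856 × 0.1864 = 3.766 mg/L.
DO = 8.19 − 3.766 = 4.424 mg/L.

DO ≈ 4.42 mg/L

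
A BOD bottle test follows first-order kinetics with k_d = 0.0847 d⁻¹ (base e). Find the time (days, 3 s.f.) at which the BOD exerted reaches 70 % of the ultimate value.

y/L₀ = 1 − e^(−k_d t) = 0.70 ⇒ e^(−k_d t) = 0.300
t = −ln(0.300) / 0.0847 = 1.204 / 0.0847 = 14.21 d.

t ≈ 14.2 d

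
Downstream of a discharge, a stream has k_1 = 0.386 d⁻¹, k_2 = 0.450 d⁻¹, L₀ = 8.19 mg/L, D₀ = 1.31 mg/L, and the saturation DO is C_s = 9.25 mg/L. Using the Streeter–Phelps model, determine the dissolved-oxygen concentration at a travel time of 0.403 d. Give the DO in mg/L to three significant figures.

DO ≈ 7.08 mg/L

k_1 L₀/(k_2−k_1) = 0.386×8.19/(0.450−0.386) = 3.161/0.06400 = 49.40 mg/L.
e^(−k_1 t) = e^(−0.386×0.4030) = 0.8559; e^(−k_2 t) = e^(−0.450×0.4030) = 0.8341.
D = 49.40 × (0.8559 − 0.8341) + 1.31 × 0.8341 = 1.077 + 1.093 = 2.169 mg/L.
DO = C_s − D = 9.25 − 2.169 = 7.081 mg/L.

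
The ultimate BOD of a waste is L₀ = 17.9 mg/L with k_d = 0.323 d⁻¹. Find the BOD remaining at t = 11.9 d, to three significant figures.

L ≈ 0.383 mg/L

L_t = L₀ e^(−k_d t) = 17.9 × e^(−0.323×11.9) = 17.9 × 0.02141 = 0.3833 mg/L.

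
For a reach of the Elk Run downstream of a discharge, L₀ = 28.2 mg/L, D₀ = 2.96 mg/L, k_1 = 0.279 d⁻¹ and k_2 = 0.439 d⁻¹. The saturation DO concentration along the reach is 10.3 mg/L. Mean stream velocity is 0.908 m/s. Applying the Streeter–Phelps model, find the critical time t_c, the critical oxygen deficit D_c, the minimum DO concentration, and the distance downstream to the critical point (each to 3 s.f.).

With k_2/k_1 = 1.573 and 1 − D₀(k_2−k_1)/(k_1 L₀) = 0.9398,
t_c = ln(1.573 × 0.9398) / (0.439 − 0.279) = ln(1.479) / 0.1600 = 0.3912/0.1600 = 2.445 d.
D_c = (k_1/k_2) L₀ e^(−k_1 t_c) = (0.279/0.439) × 28.2 × e^(−0.279×2.445) = 0.6355 × 28.2 × 0.5055 = 9.060 mg/L.
Minimum DO = C_s − D_c = 10.3 − 9.060 = 1.240 mg/L.
x_c = v t_c = 0.908 m/s × 2.445 d × 86400 s/d = 191800 m ≈ 192 km.

t_c ≈ 2.45 d; D_c ≈ 9.06 mg/L; min DO ≈ 1.24 mg/L; x_c ≈ 192 km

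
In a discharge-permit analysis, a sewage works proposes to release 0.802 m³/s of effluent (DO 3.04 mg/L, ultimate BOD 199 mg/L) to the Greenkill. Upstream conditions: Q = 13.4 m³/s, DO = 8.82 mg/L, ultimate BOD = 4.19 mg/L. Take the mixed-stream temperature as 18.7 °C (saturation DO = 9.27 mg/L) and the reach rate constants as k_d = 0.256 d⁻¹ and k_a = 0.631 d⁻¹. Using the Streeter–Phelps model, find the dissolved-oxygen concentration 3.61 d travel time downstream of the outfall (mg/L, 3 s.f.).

DO ≈ 6.14 mg/L

Mixed DO = (13.4×8.82 + 0.802×3.04)/(13.4+0.802) = 120.6/14.20 = 8.494 mg/L.
Mixed L₀ = (13.4×4.19 + 0.802×199)/(14.20) = 215.7/14.20 = 15.19 mg/L.
Initial deficit D₀ = C_s − DO₀ = 9.27 − 8.494 = 0.7764 mg/L.
D(3.61) = [0.256×15.19/(0.631−0.256)](e^(−0.256×3.61) − e^(−0.631×3.61)) + 0.7764 e^(−0.631×3.61)
= 10.37 × (0.3969 − 0.1025) + 0.7764 × 0.1025 = 3.132 mg/L.
DO = 9.27 − 3.132 = 6.138 mg/L.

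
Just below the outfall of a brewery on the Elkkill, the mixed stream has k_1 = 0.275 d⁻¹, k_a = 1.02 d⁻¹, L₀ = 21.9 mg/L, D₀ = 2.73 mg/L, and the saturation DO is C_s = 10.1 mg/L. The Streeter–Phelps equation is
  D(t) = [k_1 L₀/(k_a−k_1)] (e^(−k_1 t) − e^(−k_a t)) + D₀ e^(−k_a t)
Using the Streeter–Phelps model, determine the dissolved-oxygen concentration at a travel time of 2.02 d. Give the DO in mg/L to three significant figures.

DO ≈ 6.14 mg/L

k_1 L₀/(k_a−k_1) = 0.275×21.9/(1.02−0.275) = 6.022/0.7450 = 8.084 mg/L.
e^(−k_1 t) = e^(−0.275×2.020) = 0.5738; e^(−k_a t) = e^(−1.02×2.020) = 0.1274.
D = 8.084 × (0.5738 − 0.1274) + 2.73 × 0.1274 = 3.609 + 0.3478 = 3.956 mg/L.
DO = C_s − D = 10.1 − 3.956 = 6.144 mg/L.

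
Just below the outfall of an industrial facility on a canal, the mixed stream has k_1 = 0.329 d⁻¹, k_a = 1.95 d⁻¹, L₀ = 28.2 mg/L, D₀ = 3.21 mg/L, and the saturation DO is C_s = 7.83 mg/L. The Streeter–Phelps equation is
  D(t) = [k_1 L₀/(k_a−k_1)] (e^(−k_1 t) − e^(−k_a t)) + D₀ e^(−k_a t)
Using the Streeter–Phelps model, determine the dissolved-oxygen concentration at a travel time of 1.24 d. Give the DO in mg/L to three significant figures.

k_1 L₀/(k_a−k_1) = 0.329×28.2/(1.95−0.329) = 9.278/1.621 = 5.724 mg/L.
e^(−k_1 t) = e^(−0.329×1.240) = 0.6650; e^(−k_a t) = e^(−1.95×1.240) = 0.08910.
D = 5.724 × (0.6650 − 0.08910) + 3.21 × 0.08910 = 3.296 + 0.2860 = 3.582 mg/L.
DO = C_s − D = 7.83 − 3.582 = 4.248 mg/L.

DO ≈ 4.25 mg/L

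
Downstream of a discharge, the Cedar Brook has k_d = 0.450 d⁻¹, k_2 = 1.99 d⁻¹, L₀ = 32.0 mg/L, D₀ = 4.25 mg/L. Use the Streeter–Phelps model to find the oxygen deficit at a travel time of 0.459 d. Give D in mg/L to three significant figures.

k_d L₀/(k_2−k_d) = 0.450×32.0/(1.99−0.450) = 14.40/1.540 = 9.351 mg/L.
e^(−k_d t) = e^(−0.450×0.4590) = 0.8134; e^(−k_2 t) = e^(−1.99×0.4590) = 0.4012.
D = 9.351 × (0.8134 − 0.4012) + 4.25 × 0.4012 = 3.855 + 1.705 = 5.560 mg/L.

D ≈ 5.56 mg/L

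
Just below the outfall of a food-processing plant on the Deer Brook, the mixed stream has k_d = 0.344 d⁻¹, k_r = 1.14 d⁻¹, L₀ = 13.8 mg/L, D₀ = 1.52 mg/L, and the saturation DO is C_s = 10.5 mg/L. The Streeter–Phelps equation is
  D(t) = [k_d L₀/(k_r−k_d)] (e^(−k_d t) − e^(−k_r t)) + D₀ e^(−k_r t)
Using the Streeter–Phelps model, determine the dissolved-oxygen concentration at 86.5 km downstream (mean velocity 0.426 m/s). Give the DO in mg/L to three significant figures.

DO ≈ 8.15 mg/L

Travel time t = x/v = 86.5 km / (0.426 m/s) = 86500 m / 0.426 m/s = 203100 s = 2.350 d.
k_d L₀/(k_r−k_d) = 0.344×13.8/(1.14−0.344) = 4.747/0.7960 = 5.964 mg/L.
e^(−k_d t) = e^(−0.344×2.350) = 0.4455; e^(−k_r t) = e^(−1.14×2.350) = 0.06862.
D = 5.964 × (0.4455 − 0.06862) + 1.52 × 0.06862 = 2.248 + 0.1043 = 2.352 mg/L.
DO = C_s − D = 10.5 − 2.352 = 8.148 mg/L.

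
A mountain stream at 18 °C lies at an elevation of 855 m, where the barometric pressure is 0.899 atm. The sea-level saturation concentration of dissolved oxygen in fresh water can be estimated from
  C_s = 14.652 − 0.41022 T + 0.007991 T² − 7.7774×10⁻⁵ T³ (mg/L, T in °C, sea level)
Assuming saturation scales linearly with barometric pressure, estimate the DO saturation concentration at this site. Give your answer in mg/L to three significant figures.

At sea level: C_s = 14.652 − 0.41022×18 + 0.007991×18² − 7.7774×10⁻⁵×18³ = 9.404 mg/L.
Pressure correction: C_s' = 9.404 × 0.899 = 8.454 mg/L.

C_s ≈ 8.45 mg/L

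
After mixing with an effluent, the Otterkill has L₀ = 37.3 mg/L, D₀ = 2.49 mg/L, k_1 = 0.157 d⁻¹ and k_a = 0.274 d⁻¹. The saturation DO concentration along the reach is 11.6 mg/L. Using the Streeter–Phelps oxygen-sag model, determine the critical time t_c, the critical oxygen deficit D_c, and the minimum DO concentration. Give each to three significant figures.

At the critical point dD/dt = 0, so k_1 L₀ e^(−k_1 t) = k_a D. Substituting D(t) from the Streeter–Phelps equation and solving for t gives
t_c = ln[(k_a/k_1)(1 − D₀(k_a−k_1)/(k_1 L₀))] / (k_a−k_1).
Here k_a−k_1 = 0.1170 d⁻¹ and 1 − D₀(k_a−k_1)/(k_1 L₀) = 1 − 2.49×0.1170/(0.157×37.3) = 0.9503, so
t_c = ln(1.745 × 0.9503) / 0.1170 = 0.5059 / 0.1170 = 4.324 d.
L(t_c) = L₀ e^(−k_1 t_c) = 37.3 × 0.5072 = 18.92 mg/L, and at the critical point k_a D_c = k_1 L, so D_c = (0.157/0.274) × 18.92 = 10.84 mg/L.
Minimum DO = C_s − D_c = 11.6 − 10.84 = 0.7592 mg/L.

t_c ≈ 4.32 d; D_c ≈ 10.8 mg/L; min DO ≈ 0.759 mg/L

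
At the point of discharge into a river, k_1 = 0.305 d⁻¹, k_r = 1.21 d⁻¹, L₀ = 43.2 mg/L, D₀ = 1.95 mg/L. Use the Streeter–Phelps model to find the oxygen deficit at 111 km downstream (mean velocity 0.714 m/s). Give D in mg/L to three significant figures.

Travel time t = x/v = 111 km / (0.714 m/s) = 111000 m / 0.714 m/s = 155500 s = 1.799 d.
k_1 L₀/(k_r−k_1) = 0.305×43.2/(1.21−0.305) = 13.18/0.9050 = 14.56 mg/L.
e^(−k_1 t) = e^(−0.305×1.799) = 0.5776; e^(−k_r t) = e^(−1.21×1.799) = 0.1134.
D = 14.56 × (0.5776 − 0.1134) + 1.95 × 0.1134 = 6.760 + 0.2211 = 6.981 mg/L.

D ≈ 6.98 mg/L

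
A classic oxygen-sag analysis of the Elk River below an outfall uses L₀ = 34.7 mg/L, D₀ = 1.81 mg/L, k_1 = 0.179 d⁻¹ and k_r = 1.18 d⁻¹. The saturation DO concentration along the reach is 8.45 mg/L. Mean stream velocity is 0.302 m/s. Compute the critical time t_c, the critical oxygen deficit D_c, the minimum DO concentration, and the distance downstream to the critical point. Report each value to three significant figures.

t_c ≈ 1.54 d; D_c ≈ 4.00 mg/L; min DO ≈ 4.45 mg/L; x_c ≈ 40.2 km

With k_r/k_1 = 6.592 and 1 − D₀(k_r−k_1)/(k_1 L₀) = 0.7083,
t_c = ln(6.592 × 0.7083) / (1.18 − 0.179) = ln(4.669) / 1.001 = 1.541/1.001 = 1.539 d.
D_c = (k_1/k_r) L₀ e^(−k_1 t_c) = (0.179/1.18) × 34.7 × e^(−0.179×1.539) = 0.1517 × 34.7 × 0.7591 = 3.996 mg/L.
Minimum DO = C_s − D_c = 8.45 − 3.996 = 4.454 mg/L.
x_c = v t_c = 0.302 m/s × 1.539 d × 86400 s/d = 40170 m ≈ 40.2 km.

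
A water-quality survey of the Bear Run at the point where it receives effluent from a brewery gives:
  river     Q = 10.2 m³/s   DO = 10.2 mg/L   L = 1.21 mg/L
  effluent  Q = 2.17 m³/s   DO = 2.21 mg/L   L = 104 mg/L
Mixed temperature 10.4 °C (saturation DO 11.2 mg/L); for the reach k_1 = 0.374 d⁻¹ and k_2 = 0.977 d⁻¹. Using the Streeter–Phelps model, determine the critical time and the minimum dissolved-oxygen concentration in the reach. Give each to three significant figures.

Mixed DO = (10.2×10.2 + 2.17×2.21)/(10.2+2.17) = 108.8/12.37 = 8.798 mg/L.
Mixed L₀ = (10.2×1.21 + 2.17×104)/(12.37) = 238.0/12.37 = 19.24 mg/L.
Initial deficit D₀ = C_s − DO₀ = 11.2 − 8.798 = 2.402 mg/L.
t_c = (1/0.6030) ln[(0.977/0.374)(1 − 2.402×0.6030/(0.374×19.24))] = 1.658 × ln(2.087) = 1.220 d.
D_c = (0.374/0.977) × 19.24 × e^(−0.374×1.220) = 0.3828 × 19.24 × 0.6337 = 4.668 mg/L.
Minimum DO = 11.2 − 4.668 = 6.532 mg/L.

t_c ≈ 1.22 d; minimum DO ≈ 6.53 mg/L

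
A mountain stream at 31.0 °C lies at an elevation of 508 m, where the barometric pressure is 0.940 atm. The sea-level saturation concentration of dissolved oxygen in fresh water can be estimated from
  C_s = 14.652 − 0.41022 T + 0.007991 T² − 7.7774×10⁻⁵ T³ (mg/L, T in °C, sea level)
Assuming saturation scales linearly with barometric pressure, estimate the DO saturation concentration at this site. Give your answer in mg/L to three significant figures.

At sea level: C_s = 14.652 − 0.41022×31.0 + 0.007991×31.0² − 7.7774×10⁻⁵×31.0³ = 7.298 mg/L.
Pressure correction: C_s' = 7.298 × 0.940 = 6.860 mg/L.

C_s ≈ 6.86 mg/L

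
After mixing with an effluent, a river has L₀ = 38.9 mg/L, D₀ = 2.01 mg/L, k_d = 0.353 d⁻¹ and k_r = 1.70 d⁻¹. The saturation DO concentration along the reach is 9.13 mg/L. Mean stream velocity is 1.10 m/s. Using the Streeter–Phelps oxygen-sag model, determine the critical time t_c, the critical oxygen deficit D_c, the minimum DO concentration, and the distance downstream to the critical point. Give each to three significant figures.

With k_r/k_d = 4.816 and 1 − D₀(k_r−k_d)/(k_d L₀) = 0.8028,
t_c = ln(4.816 × 0.8028) / (1.70 − 0.353) = ln(3.866) / 1.347 = 1.352/1.347 = 1.004 d.
D_c = (k_d/k_r) L₀ e^(−k_d t_c) = (0.353/1.70) × 38.9 × e^(−0.353×1.004) = 0.2076 × 38.9 × 0.7016 = 5.667 mg/L.
Minimum DO = C_s − D_c = 9.13 − 5.667 = 3.463 mg/L.
x_c = v t_c = 1.10 m/s × 1.004 d × 86400 s/d = 95410 m ≈ 95.4 km.

t_c ≈ 1.00 d; D_c ≈ 5.67 mg/L; min DO ≈ 3.46 mg/L; x_c ≈ 95.4 km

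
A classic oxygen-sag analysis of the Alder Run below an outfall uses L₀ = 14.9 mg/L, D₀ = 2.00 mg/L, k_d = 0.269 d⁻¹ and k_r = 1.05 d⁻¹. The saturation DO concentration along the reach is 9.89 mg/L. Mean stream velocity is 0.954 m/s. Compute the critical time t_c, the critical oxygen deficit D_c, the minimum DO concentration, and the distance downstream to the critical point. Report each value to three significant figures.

t_c ≈ 1.11 d; D_c ≈ 2.83 mg/L; min DO ≈ 7.06 mg/L; x_c ≈ 91.6 km

At the critical point dD/dt = 0, so k_d L₀ e^(−k_d t) = k_r D. Substituting D(t) from the Streeter–Phelps equation and solving for t gives
t_c = ln[(k_r/k_d)(1 − D₀(k_r−k_d)/(k_d L₀))] / (k_r−k_d).
Here k_r−k_d = 0.7810 d⁻¹ and 1 − D₀(k_r−k_d)/(k_d L₀) = 1 − 2.00×0.7810/(0.269×14.9) = 0.6103, so
t_c = ln(3.903 × 0.6103) / 0.7810 = 0.8680 / 0.7810 = 1.111 d.
D_c = (k_d/k_r) L₀ e^(−k_d t_c) = (0.269/1.05) × 14.9 × e^(−0.269×1.111) = 0.2562 × 14.9 × 0.7416 = 2.831 mg/L.
Minimum DO = C_s − D_c = 9.89 − 2.831 = 7.059 mg/L.
x_c = v t_c = 0.954 m/s × 1.111 d × 86400 s/d = 91610 m ≈ 91.6 km.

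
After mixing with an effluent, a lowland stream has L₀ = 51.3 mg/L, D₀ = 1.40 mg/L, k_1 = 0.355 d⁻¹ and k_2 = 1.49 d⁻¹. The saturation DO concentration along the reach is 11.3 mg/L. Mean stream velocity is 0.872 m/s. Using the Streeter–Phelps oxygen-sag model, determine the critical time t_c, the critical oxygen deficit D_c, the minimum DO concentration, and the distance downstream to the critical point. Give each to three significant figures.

t_c = [1/(k_2−k_1)] ln[(k_2/k_1)(1 − D₀(k_2−k_1)/(k_1 L₀))]
= [1/(1.49−0.355)] ln[(1.49/0.355)(1 − 1.40×1.135/(0.355×51.3))]
= (1/1.135) ln[4.197 × 0.9127] = 0.8811 × ln(3.831) = 0.8811 × 1.343 = 1.183 d.
D_c = (k_1/k_2) L₀ e^(−k_1 t_c) = (0.355/1.49) × 51.3 × e^(−0.355×1.183) = 0.2383 × 51.3 × 0.6570 = 8.030 mg/L.
Minimum DO = C_s − D_c = 11.3 − 8.030 = 3.270 mg/L.
x_c = v t_c = 0.872 m/s × 1.183 d × 86400 s/d = 89160 m ≈ 89.2 km.

t_c ≈ 1.18 d; D_c ≈ 8.03 mg/L; min DO ≈ 3.27 mg/L; x_c ≈ 89.2 km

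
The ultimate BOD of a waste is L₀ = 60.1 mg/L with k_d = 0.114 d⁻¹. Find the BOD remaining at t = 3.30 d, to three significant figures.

L_t = L₀ e^(−k_d t) = 60.1 × e^(−0.114×3.30) = 60.1 × 0.6865 = 41.26 mg/L.

L ≈ 41.3 mg/L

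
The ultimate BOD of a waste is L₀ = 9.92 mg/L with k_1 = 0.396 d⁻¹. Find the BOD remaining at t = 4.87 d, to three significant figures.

L ≈ 1.44 mg/L

L_t = L₀ e^(−k_1 t) = 9.92 × e^(−0.396×4.87) = 9.92 × 0.1454 = 1.442 mg/L.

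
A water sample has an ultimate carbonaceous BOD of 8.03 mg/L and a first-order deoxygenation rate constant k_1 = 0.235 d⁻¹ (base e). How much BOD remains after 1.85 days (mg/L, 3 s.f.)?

L_t = L₀ e^(−k_1 t) = 8.03 × e^(−0.235×1.85) = 8.03 × 0.6474 = 5.199 mg/L.

L ≈ 5.20 mg/L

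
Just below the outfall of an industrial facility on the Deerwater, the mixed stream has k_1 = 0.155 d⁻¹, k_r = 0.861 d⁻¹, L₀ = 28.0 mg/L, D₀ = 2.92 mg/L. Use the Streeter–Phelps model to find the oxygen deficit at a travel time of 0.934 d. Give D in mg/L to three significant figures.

D ≈ 3.87 mg/L

k_1 L₀/(k_r−k_1) = 0.155×28.0/(0.861−0.155) = 4.340/0.7060 = 6.147 mg/L.
e^(−k_1 t) = e^(−0.155×0.9340) = 0.8652; e^(−k_r t) = e^(−0.861×0.9340) = 0.4475.
D = 6.147 × (0.8652 − 0.4475) + 2.92 × 0.4475 = 2.568 + 1.307 = 3.875 mg/L.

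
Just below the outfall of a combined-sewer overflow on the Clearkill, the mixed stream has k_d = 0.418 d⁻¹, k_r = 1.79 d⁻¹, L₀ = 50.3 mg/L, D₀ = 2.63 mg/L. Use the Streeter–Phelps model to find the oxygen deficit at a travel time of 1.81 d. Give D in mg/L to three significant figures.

D ≈ 6.69 mg/L

k_d L₀/(k_r−k_d) = 0.418×50.3/(1.79−0.418) = 21.03/1.372 = 15.32 mg/L.
e^(−k_d t) = e^(−0.418×1.810) = 0.4693; e^(−k_r t) = e^(−1.79×1.810) = 0.03917.
D = 15.32 × (0.4693 − 0.03917) + 2.63 × 0.03917 = 6.591 + 0.1030 = 6.694 mg/L.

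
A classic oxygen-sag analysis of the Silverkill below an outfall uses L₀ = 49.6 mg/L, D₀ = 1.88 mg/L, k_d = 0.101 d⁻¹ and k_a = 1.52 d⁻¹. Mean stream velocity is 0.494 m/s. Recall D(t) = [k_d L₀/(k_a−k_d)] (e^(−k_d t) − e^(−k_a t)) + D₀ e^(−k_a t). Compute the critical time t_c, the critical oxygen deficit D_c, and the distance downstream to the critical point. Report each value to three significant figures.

t_c = [1/(k_a−k_d)] ln[(k_a/k_d)(1 − D₀(k_a−k_d)/(k_d L₀))]
= [1/(1.52−0.101)] ln[(1.52/0.101)(1 − 1.88×1.419/(0.101×49.6))]
= (1/1.419) ln[15.05 × 0.4675] = 0.7047 × ln(7.035) = 0.7047 × 1.951 = 1.375 d.
D_c = (k_d/k_a) L₀ e^(−k_d t_c) = (0.101/1.52) × 49.6 × e^(−0.101×1.375) = 0.06645 × 49.6 × 0.8703 = 2.868 mg/L.
x_c = v t_c = 0.494 m/s × 1.375 d × 86400 s/d = 58680 m ≈ 58.7 km.

t_c ≈ 1.37 d; D_c ≈ 2.87 mg/L; x_c ≈ 58.7 km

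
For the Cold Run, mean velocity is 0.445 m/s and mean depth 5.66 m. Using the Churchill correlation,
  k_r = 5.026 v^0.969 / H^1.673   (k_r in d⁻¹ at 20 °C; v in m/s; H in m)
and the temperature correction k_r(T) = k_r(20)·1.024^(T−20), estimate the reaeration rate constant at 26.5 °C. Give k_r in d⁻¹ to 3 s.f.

k_r ≈ 0.147 d⁻¹

k_r(20) = 5.026 × 0.445^0.969 / 5.66^1.673 = 5.026 × 0.4563 / 18.17 = 0.1262 d⁻¹.
k_r(26.5) = 0.1262 × 1.024^(26.5−20) = 0.1262 × 1.167 = 0.1472 d⁻¹.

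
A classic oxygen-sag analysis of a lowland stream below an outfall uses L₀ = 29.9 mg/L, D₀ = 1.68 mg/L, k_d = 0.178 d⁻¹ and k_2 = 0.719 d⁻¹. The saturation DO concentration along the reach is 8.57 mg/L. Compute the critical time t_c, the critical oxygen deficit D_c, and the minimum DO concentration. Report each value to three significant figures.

t_c ≈ 2.23 d; D_c ≈ 4.97 mg/L; min DO ≈ 3.60 mg/L

With k_2/k_d = 4.039 and 1 − D₀(k_2−k_d)/(k_d L₀) = 0.8292,
t_c = ln(4.039 × 0.8292) / (0.719 − 0.178) = ln(3.350) / 0.5410 = 1.209/0.5410 = 2.234 d.
L(t_c) = L₀ e^(−k_d t_c) = 29.9 × 0.6718 = 20.09 mg/L, and at the critical point k_2 D_c = k_d L, so D_c = (0.178/0.719) × 20.09 = 4.973 mg/L.
Minimum DO = C_s − D_c = 8.57 − 4.973 = 3.597 mg/L.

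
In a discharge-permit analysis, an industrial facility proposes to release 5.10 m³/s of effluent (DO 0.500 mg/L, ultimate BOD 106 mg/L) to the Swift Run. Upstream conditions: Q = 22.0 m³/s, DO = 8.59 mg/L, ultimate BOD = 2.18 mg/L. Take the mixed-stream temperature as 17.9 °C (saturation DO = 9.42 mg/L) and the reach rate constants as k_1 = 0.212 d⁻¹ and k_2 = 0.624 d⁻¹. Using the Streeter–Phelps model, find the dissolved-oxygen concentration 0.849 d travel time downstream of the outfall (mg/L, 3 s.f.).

Mixed DO = (22.0×8.59 + 5.10×0.500)/(22.0+5.10) = 191.5/27.10 = 7.068 mg/L.
Mixed L₀ = (22.0×2.18 + 5.10×106)/(27.10) = 588.6/27.10 = 21.72 mg/L.
Initial deficit D₀ = C_s − DO₀ = 9.42 − 7.068 = 2.352 mg/L.
D(0.849) = [0.212×21.72/(0.624−0.212)](e^(−0.212×0.849) − e^(−0.624×0.849)) + 2.352 e^(−0.624×0.849)
= 11.18 × (0.8353 − 0.5887) + 2.352 × 0.5887 = 4.140 mg/L.
DO = 9.42 − 4.140 = 5.280 mg/L.

DO ≈ 5.28 mg/L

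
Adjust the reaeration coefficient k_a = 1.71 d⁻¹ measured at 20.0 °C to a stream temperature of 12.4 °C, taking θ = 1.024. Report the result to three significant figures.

k_a ≈ 1.43 d⁻¹

k_a(T₂) = k_a(T₁) · θ^(T₂−T₁) = 1.71 × 1.024^(12.4−20.0)
= 1.71 × 1.024^-7.60 = 1.71 × 0.8351 = 1.428 d⁻¹.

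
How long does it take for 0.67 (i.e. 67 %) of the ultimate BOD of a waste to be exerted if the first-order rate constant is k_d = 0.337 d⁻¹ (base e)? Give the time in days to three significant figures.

y/L₀ = 1 − e^(−k_d t) = 0.67 ⇒ e^(−k_d t) = 0.330
t = −ln(0.330) / 0.337 = 1.109 / 0.337 = 3.290 d.

t ≈ 3.29 d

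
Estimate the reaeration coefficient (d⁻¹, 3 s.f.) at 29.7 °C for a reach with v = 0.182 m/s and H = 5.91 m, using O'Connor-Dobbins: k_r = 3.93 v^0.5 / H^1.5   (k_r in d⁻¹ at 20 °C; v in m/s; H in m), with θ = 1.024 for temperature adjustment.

k_r(20) = 3.93 × 0.182^0.5 / 5.91^1.5 = 3.93 × 0.4266 / 14.37 = 0.1167 d⁻¹.
k_r(29.7) = 0.1167 × 1.024^(29.7−20) = 0.1167 × 1.259 = 0.1469 d⁻¹.

k_r ≈ 0.147 d⁻¹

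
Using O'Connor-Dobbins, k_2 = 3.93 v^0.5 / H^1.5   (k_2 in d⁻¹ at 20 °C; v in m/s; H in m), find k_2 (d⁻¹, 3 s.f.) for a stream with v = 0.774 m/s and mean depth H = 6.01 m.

k_2 = 3.93 × 0.774^0.5 / 6.01^1.5 = 3.93 × 0.8798 / 14.73 = 0.2347 d⁻¹.

k_2 ≈ 0.235 d⁻¹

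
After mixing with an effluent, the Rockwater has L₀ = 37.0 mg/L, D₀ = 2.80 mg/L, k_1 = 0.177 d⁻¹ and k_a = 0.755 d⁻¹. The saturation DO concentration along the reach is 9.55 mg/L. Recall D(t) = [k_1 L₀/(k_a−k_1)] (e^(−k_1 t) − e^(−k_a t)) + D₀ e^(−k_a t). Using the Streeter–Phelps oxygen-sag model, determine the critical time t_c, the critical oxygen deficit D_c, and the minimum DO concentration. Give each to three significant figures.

At the critical point dD/dt = 0, so k_1 L₀ e^(−k_1 t) = k_a D. Substituting D(t) from the Streeter–Phelps equation and solving for t gives
t_c = ln[(k_a/k_1)(1 − D₀(k_a−k_1)/(k_1 L₀))] / (k_a−k_1).
Here k_a−k_1 = 0.5780 d⁻¹ and 1 − D₀(k_a−k_1)/(k_1 L₀) = 1 − 2.80×0.5780/(0.177×37.0) = 0.7529, so
t_c = ln(4.266 × 0.7529) / 0.5780 = 1.167 / 0.5780 = 2.019 d.
D_c = (k_1/k_a) L₀ e^(−k_1 t_c) = (0.177/0.755) × 37.0 × e^(−0.177×2.019) = 0.2344 × 37.0 × 0.6996 = 6.068 mg/L.
Minimum DO = C_s − D_c = 9.55 − 6.068 = 3.482 mg/L.

t_c ≈ 2.02 d; D_c ≈ 6.07 mg/L; min DO ≈ 3.48 mg/L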